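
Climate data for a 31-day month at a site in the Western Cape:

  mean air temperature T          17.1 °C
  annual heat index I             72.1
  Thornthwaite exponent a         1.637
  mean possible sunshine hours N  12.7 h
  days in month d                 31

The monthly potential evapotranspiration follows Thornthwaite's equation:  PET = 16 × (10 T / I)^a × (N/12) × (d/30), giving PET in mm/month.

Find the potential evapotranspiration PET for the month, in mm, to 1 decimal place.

10T/I = 10 × 17.1 / 72.1 = 2.3717
(10T/I)^a = 2.3717^1.637 = 4.1112
Uncorrected PET = 16 × 4.1112 = 65.779 mm
Correction = (N/12)(d/30) = (12.7/12)(31/30) = 1.0936
PET = 65.779 × 1.0936 = 71.936 mm/month

71.9 mm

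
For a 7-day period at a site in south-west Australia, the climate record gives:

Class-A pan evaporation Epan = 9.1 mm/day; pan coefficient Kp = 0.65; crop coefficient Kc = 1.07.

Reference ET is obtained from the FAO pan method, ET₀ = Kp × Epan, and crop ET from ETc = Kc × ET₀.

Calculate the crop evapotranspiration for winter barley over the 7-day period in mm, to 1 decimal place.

44.3 mm

ET₀ = 0.65 × 9.1 = 5.9150 mm/d
ETc = Kc × ET₀ = 1.07 × 5.9150 = 6.3291 mm/d
Over 7 days: 6.3291 × 7 = 44.304 mm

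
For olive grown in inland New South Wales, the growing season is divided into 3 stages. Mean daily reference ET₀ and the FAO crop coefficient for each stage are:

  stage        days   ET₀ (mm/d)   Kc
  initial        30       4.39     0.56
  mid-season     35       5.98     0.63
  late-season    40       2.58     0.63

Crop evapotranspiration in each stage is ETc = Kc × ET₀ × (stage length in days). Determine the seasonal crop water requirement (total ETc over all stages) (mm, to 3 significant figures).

initial: 0.56 × 4.39 × 30 = 73.75 mm
mid-season: 0.63 × 5.98 × 35 = 131.86 mm
late-season: 0.63 × 2.58 × 40 = 65.02 mm
Seasonal total = 270.63 mm

271 mm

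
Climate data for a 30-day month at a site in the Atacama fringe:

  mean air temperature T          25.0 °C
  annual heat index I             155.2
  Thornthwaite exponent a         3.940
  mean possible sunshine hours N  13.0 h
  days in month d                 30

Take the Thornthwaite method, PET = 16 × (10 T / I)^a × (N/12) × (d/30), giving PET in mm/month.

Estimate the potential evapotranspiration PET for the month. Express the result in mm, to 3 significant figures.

113 mm

10T/I = 10 × 25.0 / 155.2 = 1.6108
(10T/I)^a = 1.6108^3.940 = 6.5425
Uncorrected PET = 16 × 6.5425 = 104.680 mm
Correction = (N/12)(d/30) = (13.0/12)(30/30) = 1.0833
PET = 104.680 × 1.0833 = 113.400 mm/month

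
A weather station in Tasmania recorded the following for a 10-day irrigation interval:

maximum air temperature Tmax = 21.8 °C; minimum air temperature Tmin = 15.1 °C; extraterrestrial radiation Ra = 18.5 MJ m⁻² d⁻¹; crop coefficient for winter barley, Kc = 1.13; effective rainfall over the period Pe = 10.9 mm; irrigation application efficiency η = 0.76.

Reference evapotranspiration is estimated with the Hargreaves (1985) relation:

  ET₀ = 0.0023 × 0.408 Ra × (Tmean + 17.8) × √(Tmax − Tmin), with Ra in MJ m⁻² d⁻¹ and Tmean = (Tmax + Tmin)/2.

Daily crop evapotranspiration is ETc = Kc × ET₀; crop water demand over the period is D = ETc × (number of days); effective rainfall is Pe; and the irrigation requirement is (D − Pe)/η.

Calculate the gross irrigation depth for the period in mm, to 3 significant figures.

Tmean = (21.8 + 15.1)/2 = 18.45 °C
0.408 Ra = 0.408 × 18.5 = 7.5480 mm/d equivalent
ET₀ = 0.0023 × 7.5480 × (18.45 + 17.8) × √6.7 = 0.0023 × 7.5480 × 36.25 × 2.5884 = 1.6289 mm/d
ETc = Kc × ET₀ = 1.13 × 1.6289 = 1.8407 mm/d
Crop demand D = ETc × 10 d = 1.8407 × 10 = 18.407 mm
D − Pe = 18.407 − 10.9 = 7.507 mm
Gross irrigation = 7.507 / 0.76 = 9.878 mm

9.88 mm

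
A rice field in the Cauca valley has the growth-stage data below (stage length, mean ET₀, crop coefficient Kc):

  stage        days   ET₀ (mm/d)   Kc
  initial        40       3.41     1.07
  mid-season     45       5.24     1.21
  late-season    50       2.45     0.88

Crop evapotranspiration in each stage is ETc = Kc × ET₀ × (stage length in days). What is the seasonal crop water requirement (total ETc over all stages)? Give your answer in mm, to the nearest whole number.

initial: 1.07 × 3.41 × 40 = 145.95 mm
mid-season: 1.21 × 5.24 × 45 = 285.32 mm
late-season: 0.88 × 2.45 × 50 = 107.80 mm
Seasonal total = 539.07 mm

539 mm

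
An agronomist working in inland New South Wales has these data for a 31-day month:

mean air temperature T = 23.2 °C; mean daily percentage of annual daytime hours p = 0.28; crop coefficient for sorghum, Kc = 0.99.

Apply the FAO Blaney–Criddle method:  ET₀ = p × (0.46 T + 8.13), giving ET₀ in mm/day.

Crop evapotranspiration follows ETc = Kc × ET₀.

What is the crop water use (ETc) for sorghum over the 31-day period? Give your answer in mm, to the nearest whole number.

162 mm

ET₀ = 0.28 × (0.46 × 23.2 + 8.13) = 0.28 × 18.802 = 5.2646 mm/d
ETc = Kc × ET₀ = 0.99 × 5.2646 = 5.2120 mm/d
Over 31 days: 5.2120 × 31 = 161.572 mm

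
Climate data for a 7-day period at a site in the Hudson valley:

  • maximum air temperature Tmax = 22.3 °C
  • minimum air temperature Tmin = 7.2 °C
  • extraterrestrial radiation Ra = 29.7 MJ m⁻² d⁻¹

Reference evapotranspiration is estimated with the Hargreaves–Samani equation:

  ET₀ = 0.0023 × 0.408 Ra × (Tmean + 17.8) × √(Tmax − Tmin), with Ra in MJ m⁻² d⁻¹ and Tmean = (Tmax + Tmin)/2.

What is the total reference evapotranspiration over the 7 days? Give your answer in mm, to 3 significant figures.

Tmean = (22.3 + 7.2)/2 = 14.75 °C
0.408 Ra = 0.408 × 29.7 = 12.1176 mm/d equivalent
ET₀ = 0.0023 × 12.1176 × (14.75 + 17.8) × √15.1 = 0.0023 × 12.1176 × 32.55 × 3.8859 = 3.5252 mm/d
Over 7 days: 3.5252 × 7 = 24.676 mm

24.7 mm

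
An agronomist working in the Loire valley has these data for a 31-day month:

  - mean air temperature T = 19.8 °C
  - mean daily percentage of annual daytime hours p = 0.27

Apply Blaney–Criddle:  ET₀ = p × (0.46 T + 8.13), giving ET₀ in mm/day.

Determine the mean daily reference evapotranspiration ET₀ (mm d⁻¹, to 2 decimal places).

4.65 mm d⁻¹

ET₀ = 0.27 × (0.46 × 19.8 + 8.13) = 0.27 × 17.238 = 4.6543 mm/d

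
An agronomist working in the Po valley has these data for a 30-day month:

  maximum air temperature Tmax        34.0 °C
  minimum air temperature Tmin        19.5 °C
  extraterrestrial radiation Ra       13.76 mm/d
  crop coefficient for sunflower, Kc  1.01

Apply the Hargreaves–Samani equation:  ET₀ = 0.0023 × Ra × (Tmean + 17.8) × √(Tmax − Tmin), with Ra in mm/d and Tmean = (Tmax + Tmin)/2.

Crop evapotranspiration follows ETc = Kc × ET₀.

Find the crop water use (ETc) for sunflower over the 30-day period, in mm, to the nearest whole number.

Tmean = (34.0 + 19.5)/2 = 26.75 °C
ET₀ = 0.0023 × 13.76 × (26.75 + 17.8) × √14.5 = 0.0023 × 13.76 × 44.55 × 3.8079 = 5.3688 mm/d
ETc = Kc × ET₀ = 1.01 × 5.3688 = 5.4225 mm/d
Over 30 days: 5.4225 × 30 = 162.675 mm

163 mm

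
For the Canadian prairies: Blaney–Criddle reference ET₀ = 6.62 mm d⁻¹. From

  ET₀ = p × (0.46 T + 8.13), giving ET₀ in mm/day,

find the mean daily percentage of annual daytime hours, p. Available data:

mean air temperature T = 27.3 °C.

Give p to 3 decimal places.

0.320

p = ET₀ / (0.46 T + 8.13) = 6.62 / (0.46 × 27.3 + 8.13) = 6.62 / 20.688 = 0.3200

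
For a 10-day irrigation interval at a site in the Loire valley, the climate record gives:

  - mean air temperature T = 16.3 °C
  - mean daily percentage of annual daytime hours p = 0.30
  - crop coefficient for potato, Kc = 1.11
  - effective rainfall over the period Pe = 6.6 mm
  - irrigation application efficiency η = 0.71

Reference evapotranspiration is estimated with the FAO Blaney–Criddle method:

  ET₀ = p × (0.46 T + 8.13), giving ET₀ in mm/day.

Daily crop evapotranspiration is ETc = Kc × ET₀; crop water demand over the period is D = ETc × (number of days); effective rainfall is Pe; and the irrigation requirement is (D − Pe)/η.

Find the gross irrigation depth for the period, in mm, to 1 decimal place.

ET₀ = 0.30 × (0.46 × 16.3 + 8.13) = 0.30 × 15.628 = 4.6884 mm/d
ETc = Kc × ET₀ = 1.11 × 4.6884 = 5.2041 mm/d
Crop demand D = ETc × 10 d = 5.2041 × 10 = 52.041 mm
D − Pe = 52.041 − 6.6 = 45.441 mm
Gross irrigation = 45.441 / 0.71 = 64.001 mm

64.0 mm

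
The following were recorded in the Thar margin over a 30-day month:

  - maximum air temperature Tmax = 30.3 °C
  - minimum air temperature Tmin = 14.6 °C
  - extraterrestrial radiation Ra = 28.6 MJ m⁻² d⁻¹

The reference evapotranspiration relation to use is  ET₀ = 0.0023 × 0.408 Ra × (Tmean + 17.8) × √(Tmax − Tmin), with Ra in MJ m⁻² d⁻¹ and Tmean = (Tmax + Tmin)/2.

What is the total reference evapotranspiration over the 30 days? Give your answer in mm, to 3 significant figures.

128 mm

Tmean = (30.3 + 14.6)/2 = 22.45 °C
0.408 Ra = 0.408 × 28.6 = 11.6688 mm/d equivalent
ET₀ = 0.0023 × 11.6688 × (22.45 + 17.8) × √15.7 = 0.0023 × 11.6688 × 40.25 × 3.9623 = 4.2802 mm/d
Over 30 days: 4.2802 × 30 = 128.406 mm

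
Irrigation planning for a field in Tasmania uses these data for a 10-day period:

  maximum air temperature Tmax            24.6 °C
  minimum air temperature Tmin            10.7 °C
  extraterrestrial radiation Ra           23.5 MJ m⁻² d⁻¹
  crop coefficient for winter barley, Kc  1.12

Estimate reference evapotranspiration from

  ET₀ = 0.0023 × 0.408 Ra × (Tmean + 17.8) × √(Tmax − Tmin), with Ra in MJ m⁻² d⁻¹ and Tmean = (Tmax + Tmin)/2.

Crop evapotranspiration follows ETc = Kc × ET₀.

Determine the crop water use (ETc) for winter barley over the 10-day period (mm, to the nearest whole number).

Tmean = (24.6 + 10.7)/2 = 17.65 °C
0.408 Ra = 0.408 × 23.5 = 9.5880 mm/d equivalent
ET₀ = 0.0023 × 9.5880 × (17.65 + 17.8) × √13.9 = 0.0023 × 9.5880 × 35.45 × 3.7283 = 2.9146 mm/d
ETc = Kc × ET₀ = 1.12 × 2.9146 = 3.2644 mm/d
Over 10 days: 3.2644 × 10 = 32.644 mm

33 mm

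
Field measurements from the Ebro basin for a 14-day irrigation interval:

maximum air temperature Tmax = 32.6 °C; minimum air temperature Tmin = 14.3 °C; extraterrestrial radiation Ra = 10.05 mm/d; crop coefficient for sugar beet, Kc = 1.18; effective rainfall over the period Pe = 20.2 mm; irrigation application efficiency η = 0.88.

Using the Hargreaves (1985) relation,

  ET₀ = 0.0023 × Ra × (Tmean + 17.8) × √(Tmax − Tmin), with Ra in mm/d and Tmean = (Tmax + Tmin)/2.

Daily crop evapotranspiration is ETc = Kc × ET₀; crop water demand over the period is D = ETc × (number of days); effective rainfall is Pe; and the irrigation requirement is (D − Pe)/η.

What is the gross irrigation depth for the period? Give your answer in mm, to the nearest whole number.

54 mm

Tmean = (32.6 + 14.3)/2 = 23.45 °C
ET₀ = 0.0023 × 10.05 × (23.45 + 17.8) × √18.3 = 0.0023 × 10.05 × 41.25 × 4.2778 = 4.0789 mm/d
ETc = Kc × ET₀ = 1.18 × 4.0789 = 4.8131 mm/d
Crop demand D = ETc × 14 d = 4.8131 × 14 = 67.383 mm
D − Pe = 67.383 − 20.2 = 47.183 mm
Gross irrigation = 47.183 / 0.88 = 53.617 mm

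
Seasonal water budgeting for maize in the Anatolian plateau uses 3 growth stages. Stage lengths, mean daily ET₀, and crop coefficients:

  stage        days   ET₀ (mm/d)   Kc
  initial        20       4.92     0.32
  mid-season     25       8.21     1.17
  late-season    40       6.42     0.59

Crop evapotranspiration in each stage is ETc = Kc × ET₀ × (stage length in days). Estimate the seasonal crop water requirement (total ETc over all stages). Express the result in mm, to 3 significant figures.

423 mm

initial: 0.32 × 4.92 × 20 = 31.49 mm
mid-season: 1.17 × 8.21 × 25 = 240.14 mm
late-season: 0.59 × 6.42 × 40 = 151.51 mm
Seasonal total = 423.14 mm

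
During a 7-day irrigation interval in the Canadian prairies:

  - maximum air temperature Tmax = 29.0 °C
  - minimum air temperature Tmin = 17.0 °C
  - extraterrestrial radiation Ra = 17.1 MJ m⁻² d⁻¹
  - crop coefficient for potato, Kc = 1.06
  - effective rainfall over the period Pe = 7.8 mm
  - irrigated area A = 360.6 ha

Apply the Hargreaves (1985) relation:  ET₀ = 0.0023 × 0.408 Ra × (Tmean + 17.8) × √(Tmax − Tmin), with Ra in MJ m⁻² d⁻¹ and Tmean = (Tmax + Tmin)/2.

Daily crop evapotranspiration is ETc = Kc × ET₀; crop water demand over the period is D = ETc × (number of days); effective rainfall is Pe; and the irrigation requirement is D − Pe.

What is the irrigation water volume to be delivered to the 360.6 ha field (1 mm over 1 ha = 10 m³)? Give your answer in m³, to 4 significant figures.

32560 m³

Tmean = (29.0 + 17.0)/2 = 23.00 °C
0.408 Ra = 0.408 × 17.1 = 6.9768 mm/d equivalent
ET₀ = 0.0023 × 6.9768 × (23.00 + 17.8) × √12.0 = 0.0023 × 6.9768 × 40.80 × 3.4641 = 2.2680 mm/d
ETc = Kc × ET₀ = 1.06 × 2.2680 = 2.4041 mm/d
Crop demand D = ETc × 7 d = 2.4041 × 7 = 16.829 mm
D − Pe = 16.829 − 7.8 = 9.029 mm
Volume = 9.029 mm × 360.6 ha × 10 = 32558.6 m³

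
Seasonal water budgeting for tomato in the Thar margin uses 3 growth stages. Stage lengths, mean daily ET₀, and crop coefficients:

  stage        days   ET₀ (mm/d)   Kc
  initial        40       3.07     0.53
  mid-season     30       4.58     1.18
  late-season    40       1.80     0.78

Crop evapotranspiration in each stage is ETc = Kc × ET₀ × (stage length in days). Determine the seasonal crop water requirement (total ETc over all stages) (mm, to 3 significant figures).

283 mm

initial: 0.53 × 3.07 × 40 = 65.08 mm
mid-season: 1.18 × 4.58 × 30 = 162.13 mm
late-season: 0.78 × 1.80 × 40 = 56.16 mm
Seasonal total = 283.37 mm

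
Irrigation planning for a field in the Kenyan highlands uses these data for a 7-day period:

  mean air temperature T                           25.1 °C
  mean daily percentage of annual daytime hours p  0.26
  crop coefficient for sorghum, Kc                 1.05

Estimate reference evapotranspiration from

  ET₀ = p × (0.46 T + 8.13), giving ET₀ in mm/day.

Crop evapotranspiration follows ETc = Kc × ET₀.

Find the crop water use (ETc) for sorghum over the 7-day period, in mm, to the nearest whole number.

ET₀ = 0.26 × (0.46 × 25.1 + 8.13) = 0.26 × 19.676 = 5.1158 mm/d
ETc = Kc × ET₀ = 1.05 × 5.1158 = 5.3716 mm/d
Over 7 days: 5.3716 × 7 = 37.601 mm

38 mm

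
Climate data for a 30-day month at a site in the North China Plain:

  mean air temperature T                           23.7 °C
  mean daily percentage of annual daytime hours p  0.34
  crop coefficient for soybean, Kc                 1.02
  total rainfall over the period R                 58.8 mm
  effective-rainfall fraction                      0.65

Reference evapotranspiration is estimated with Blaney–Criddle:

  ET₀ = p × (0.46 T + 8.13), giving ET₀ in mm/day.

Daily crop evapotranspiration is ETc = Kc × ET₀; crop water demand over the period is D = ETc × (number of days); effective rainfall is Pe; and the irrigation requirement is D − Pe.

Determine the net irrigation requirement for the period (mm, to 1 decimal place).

159.8 mm

ET₀ = 0.34 × (0.46 × 23.7 + 8.13) = 0.34 × 19.032 = 6.4709 mm/d
ETc = Kc × ET₀ = 1.02 × 6.4709 = 6.6003 mm/d
Crop demand D = ETc × 30 d = 6.6003 × 30 = 198.009 mm
Pe = 0.65 × 58.8 = 38.220 mm
D − Pe = 198.009 − 38.220 = 159.789 mm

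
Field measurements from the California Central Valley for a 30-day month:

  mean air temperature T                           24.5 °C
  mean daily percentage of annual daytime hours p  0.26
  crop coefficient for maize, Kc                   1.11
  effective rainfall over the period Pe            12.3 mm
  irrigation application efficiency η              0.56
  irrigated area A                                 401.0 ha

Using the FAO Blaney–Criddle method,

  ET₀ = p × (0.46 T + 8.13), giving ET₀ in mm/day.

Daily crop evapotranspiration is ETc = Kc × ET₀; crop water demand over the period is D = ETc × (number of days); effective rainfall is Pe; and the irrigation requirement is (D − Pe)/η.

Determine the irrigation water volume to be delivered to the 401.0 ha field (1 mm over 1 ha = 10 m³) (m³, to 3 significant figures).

ET₀ = 0.26 × (0.46 × 24.5 + 8.13) = 0.26 × 19.400 = 5.0440 mm/d
ETc = Kc × ET₀ = 1.11 × 5.0440 = 5.5988 mm/d
Crop demand D = ETc × 30 d = 5.5988 × 30 = 167.964 mm
D − Pe = 167.964 − 12.3 = 155.664 mm
Gross irrigation = 155.664 / 0.56 = 277.971 mm
Volume = 277.971 mm × 401.0 ha × 10 = 1114663.7 m³

1110000 m³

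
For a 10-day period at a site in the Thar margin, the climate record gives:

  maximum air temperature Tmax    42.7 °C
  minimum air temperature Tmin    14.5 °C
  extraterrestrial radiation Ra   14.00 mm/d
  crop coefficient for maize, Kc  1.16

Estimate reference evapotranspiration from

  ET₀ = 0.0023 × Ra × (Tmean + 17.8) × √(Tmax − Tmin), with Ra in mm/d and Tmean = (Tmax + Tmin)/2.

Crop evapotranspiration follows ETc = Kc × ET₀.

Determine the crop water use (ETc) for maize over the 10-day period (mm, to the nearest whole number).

92 mm

Tmean = (42.7 + 14.5)/2 = 28.60 °C
ET₀ = 0.0023 × 14.00 × (28.60 + 17.8) × √28.2 = 0.0023 × 14.00 × 46.40 × 5.3104 = 7.9342 mm/d
ETc = Kc × ET₀ = 1.16 × 7.9342 = 9.2037 mm/d
Over 10 days: 9.2037 × 10 = 92.037 mm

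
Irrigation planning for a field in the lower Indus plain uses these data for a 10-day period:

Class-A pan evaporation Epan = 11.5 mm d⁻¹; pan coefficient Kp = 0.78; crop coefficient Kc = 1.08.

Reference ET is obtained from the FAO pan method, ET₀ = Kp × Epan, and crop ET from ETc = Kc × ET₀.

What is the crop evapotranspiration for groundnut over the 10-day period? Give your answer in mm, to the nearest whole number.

ET₀ = 0.78 × 11.5 = 8.9700 mm/d
ETc = Kc × ET₀ = 1.08 × 8.9700 = 9.6876 mm/d
Over 10 days: 9.6876 × 10 = 96.876 mm

97 mm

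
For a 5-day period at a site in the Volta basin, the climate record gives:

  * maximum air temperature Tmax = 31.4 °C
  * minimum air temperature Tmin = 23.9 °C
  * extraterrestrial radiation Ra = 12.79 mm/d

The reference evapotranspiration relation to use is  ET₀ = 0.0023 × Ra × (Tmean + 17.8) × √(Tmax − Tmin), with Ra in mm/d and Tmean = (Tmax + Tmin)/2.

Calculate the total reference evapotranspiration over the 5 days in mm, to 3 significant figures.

18.3 mm

Tmean = (31.4 + 23.9)/2 = 27.65 °C
ET₀ = 0.0023 × 12.79 × (27.65 + 17.8) × √7.5 = 0.0023 × 12.79 × 45.45 × 2.7386 = 3.6615 mm/d
Over 5 days: 3.6615 × 5 = 18.308 mm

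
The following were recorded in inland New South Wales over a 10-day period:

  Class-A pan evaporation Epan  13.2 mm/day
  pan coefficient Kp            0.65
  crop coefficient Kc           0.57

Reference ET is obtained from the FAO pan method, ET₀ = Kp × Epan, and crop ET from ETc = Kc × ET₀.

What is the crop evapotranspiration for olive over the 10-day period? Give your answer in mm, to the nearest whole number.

49 mm

ET₀ = 0.65 × 13.2 = 8.5800 mm/d
ETc = Kc × ET₀ = 0.57 × 8.5800 = 4.8906 mm/d
Over 10 days: 4.8906 × 10 = 48.906 mm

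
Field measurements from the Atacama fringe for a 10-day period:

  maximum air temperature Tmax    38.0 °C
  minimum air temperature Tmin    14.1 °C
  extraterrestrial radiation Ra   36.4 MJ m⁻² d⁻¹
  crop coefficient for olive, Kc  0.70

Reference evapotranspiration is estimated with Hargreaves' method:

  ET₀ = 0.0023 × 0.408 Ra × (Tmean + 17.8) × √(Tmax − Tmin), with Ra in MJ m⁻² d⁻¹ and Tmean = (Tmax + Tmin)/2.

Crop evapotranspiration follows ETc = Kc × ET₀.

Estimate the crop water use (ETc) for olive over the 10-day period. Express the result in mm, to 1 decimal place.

Tmean = (38.0 + 14.1)/2 = 26.05 °C
0.408 Ra = 0.408 × 36.4 = 14.8512 mm/d equivalent
ET₀ = 0.0023 × 14.8512 × (26.05 + 17.8) × √23.9 = 0.0023 × 14.8512 × 43.85 × 4.8888 = 7.3225 mm/d
ETc = Kc × ET₀ = 0.70 × 7.3225 = 5.1258 mm/d
Over 10 days: 5.1258 × 10 = 51.258 mm

51.3 mm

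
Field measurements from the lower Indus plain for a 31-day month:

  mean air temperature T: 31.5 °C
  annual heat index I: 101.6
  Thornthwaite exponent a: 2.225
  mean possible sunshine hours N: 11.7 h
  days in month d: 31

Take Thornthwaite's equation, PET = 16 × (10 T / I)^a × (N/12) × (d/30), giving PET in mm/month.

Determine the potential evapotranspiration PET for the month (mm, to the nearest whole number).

200 mm

10T/I = 10 × 31.5 / 101.6 = 3.1004
(10T/I)^a = 3.1004^2.225 = 12.3995
Uncorrected PET = 16 × 12.3995 = 198.392 mm
Correction = (N/12)(d/30) = (11.7/12)(31/30) = 1.0075
PET = 198.392 × 1.0075 = 199.880 mm/month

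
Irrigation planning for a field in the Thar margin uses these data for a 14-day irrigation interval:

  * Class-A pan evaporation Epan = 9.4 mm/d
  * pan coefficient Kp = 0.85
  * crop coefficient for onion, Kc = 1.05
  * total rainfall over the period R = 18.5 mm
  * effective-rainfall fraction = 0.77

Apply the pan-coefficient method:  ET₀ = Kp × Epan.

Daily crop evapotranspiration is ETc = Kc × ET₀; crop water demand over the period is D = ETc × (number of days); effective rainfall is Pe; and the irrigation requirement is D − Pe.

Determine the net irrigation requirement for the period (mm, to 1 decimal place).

103.2 mm

ET₀ = 0.85 × 9.4 = 7.9900 mm/d
ETc = Kc × ET₀ = 1.05 × 7.9900 = 8.3895 mm/d
Crop demand D = ETc × 14 d = 8.3895 × 14 = 117.453 mm
Pe = 0.77 × 18.5 = 14.245 mm
D − Pe = 117.453 − 14.245 = 103.208 mm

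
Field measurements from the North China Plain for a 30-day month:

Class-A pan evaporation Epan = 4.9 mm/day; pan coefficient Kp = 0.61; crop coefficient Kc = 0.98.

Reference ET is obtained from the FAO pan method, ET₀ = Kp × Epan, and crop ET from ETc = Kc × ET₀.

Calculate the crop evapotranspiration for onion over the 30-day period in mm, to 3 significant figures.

87.9 mm

ET₀ = 0.61 × 4.9 = 2.9890 mm/d
ETc = Kc × ET₀ = 0.98 × 2.9890 = 2.9292 mm/d
Over 30 days: 2.9292 × 30 = 87.876 mm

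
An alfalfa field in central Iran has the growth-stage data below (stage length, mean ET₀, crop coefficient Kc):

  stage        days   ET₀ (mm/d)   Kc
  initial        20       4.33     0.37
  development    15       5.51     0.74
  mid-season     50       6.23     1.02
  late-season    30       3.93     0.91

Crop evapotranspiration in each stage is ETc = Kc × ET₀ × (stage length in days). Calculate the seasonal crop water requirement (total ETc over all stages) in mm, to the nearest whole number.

initial: 0.37 × 4.33 × 20 = 32.04 mm
development: 0.74 × 5.51 × 15 = 61.16 mm
mid-season: 1.02 × 6.23 × 50 = 317.73 mm
late-season: 0.91 × 3.93 × 30 = 107.29 mm
Seasonal total = 518.22 mm

518 mm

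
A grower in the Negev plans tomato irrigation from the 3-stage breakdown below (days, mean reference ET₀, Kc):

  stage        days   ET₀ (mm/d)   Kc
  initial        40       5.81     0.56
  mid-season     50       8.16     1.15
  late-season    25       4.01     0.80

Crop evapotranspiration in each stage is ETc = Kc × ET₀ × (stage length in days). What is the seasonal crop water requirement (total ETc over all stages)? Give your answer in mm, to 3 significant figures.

initial: 0.56 × 5.81 × 40 = 130.14 mm
mid-season: 1.15 × 8.16 × 50 = 469.20 mm
late-season: 0.80 × 4.01 × 25 = 80.20 mm
Seasonal total = 679.54 mm

680 mm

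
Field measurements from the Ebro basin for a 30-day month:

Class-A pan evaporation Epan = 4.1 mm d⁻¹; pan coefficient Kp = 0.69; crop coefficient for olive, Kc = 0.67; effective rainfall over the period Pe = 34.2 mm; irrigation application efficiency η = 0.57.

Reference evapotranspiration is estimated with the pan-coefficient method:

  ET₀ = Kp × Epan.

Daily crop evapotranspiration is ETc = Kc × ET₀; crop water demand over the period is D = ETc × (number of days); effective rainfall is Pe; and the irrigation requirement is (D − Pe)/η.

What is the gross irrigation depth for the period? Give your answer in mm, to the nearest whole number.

40 mm

ET₀ = 0.69 × 4.1 = 2.8290 mm/d
ETc = Kc × ET₀ = 0.67 × 2.8290 = 1.8954 mm/d
Crop demand D = ETc × 30 d = 1.8954 × 30 = 56.862 mm
D − Pe = 56.862 − 34.2 = 22.662 mm
Gross irrigation = 22.662 / 0.57 = 39.758 mm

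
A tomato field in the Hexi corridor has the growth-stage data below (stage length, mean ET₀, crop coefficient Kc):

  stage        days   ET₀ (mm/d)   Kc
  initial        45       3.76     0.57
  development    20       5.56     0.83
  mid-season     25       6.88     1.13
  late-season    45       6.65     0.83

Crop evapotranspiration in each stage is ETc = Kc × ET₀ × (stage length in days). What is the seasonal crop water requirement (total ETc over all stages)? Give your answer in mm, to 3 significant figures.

initial: 0.57 × 3.76 × 45 = 96.44 mm
development: 0.83 × 5.56 × 20 = 92.30 mm
mid-season: 1.13 × 6.88 × 25 = 194.36 mm
late-season: 0.83 × 6.65 × 45 = 248.38 mm
Seasonal total = 631.48 mm

631 mm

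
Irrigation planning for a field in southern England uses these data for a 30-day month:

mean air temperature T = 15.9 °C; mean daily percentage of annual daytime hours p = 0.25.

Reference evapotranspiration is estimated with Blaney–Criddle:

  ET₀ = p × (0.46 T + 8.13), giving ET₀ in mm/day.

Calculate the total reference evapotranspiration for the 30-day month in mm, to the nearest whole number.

ET₀ = 0.25 × (0.46 × 15.9 + 8.13) = 0.25 × 15.444 = 3.8610 mm/d
Monthly total = 3.8610 × 30 = 115.830 mm

116 mm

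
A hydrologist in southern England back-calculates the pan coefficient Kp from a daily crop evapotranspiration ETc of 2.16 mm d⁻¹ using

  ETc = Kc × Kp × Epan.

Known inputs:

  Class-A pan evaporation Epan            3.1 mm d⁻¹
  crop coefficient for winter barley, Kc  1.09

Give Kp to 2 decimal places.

ETc = Kc × Kp × Epan  ⇒  Kp = ETc / (Kc × Epan)
Kp = 2.16 / (1.09 × 3.1) = 2.16 / 3.379 = 0.6392

0.64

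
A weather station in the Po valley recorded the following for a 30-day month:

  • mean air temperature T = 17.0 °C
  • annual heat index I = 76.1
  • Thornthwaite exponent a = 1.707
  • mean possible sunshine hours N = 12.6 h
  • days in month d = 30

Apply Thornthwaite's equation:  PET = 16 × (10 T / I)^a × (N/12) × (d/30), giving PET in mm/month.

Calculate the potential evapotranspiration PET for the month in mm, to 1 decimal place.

10T/I = 10 × 17.0 / 76.1 = 2.2339
(10T/I)^a = 2.2339^1.707 = 3.9432
Uncorrected PET = 16 × 3.9432 = 63.091 mm
Correction = (N/12)(d/30) = (12.6/12)(30/30) = 1.0500
PET = 63.091 × 1.0500 = 66.246 mm/month

66.2 mm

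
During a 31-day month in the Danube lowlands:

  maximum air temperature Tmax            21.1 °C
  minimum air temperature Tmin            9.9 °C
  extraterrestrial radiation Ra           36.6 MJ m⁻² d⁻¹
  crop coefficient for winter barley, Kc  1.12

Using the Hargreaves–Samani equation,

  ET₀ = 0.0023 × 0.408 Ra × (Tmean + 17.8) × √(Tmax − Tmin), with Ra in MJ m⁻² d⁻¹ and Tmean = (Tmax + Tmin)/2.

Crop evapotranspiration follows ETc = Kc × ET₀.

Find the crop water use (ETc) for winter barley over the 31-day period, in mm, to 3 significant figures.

133 mm

Tmean = (21.1 + 9.9)/2 = 15.50 °C
0.408 Ra = 0.408 × 36.6 = 14.9328 mm/d equivalent
ET₀ = 0.0023 × 14.9328 × (15.50 + 17.8) × √11.2 = 0.0023 × 14.9328 × 33.30 × 3.3466 = 3.8275 mm/d
ETc = Kc × ET₀ = 1.12 × 3.8275 = 4.2868 mm/d
Over 31 days: 4.2868 × 31 = 132.891 mm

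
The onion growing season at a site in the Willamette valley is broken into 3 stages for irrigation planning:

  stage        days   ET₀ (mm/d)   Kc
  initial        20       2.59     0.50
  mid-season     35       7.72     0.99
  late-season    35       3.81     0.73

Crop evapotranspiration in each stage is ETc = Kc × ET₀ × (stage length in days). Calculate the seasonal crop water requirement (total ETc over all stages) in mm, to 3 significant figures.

391 mm

initial: 0.50 × 2.59 × 20 = 25.90 mm
mid-season: 0.99 × 7.72 × 35 = 267.50 mm
late-season: 0.73 × 3.81 × 35 = 97.35 mm
Seasonal total = 390.75 mm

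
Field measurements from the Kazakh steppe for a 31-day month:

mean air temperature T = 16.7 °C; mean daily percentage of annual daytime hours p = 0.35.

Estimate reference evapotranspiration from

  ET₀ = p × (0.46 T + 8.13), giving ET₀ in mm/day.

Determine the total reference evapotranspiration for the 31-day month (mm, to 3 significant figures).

172 mm

ET₀ = 0.35 × (0.46 × 16.7 + 8.13) = 0.35 × 15.812 = 5.5342 mm/d
Monthly total = 5.5342 × 31 = 171.560 mm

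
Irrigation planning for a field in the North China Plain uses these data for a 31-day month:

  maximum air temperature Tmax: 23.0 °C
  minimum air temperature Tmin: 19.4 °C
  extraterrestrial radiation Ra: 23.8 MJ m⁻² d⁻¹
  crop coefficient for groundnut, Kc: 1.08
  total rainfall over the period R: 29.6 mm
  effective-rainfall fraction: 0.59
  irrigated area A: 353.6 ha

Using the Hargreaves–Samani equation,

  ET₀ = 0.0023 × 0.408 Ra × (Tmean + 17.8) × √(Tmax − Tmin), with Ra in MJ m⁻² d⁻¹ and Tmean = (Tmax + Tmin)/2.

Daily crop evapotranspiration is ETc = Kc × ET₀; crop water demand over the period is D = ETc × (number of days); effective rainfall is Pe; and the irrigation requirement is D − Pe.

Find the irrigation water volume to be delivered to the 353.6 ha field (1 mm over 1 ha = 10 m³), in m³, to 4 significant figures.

Tmean = (23.0 + 19.4)/2 = 21.20 °C
0.408 Ra = 0.408 × 23.8 = 9.7104 mm/d equivalent
ET₀ = 0.0023 × 9.7104 × (21.20 + 17.8) × √3.6 = 0.0023 × 9.7104 × 39.00 × 1.8974 = 1.6527 mm/d
ETc = Kc × ET₀ = 1.08 × 1.6527 = 1.7849 mm/d
Crop demand D = ETc × 31 d = 1.7849 × 31 = 55.332 mm
Pe = 0.59 × 29.6 = 17.464 mm
D − Pe = 55.332 − 17.464 = 37.868 mm
Volume = 37.868 mm × 353.6 ha × 10 = 133901.2 m³

133900 m³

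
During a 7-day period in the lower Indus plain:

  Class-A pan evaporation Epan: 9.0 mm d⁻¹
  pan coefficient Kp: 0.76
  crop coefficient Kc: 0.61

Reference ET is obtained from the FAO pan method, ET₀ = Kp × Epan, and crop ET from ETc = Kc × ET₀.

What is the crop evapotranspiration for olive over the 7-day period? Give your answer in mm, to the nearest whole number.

29 mm

ET₀ = 0.76 × 9.0 = 6.8400 mm/d
ETc = Kc × ET₀ = 0.61 × 6.8400 = 4.1724 mm/d
Over 7 days: 4.1724 × 7 = 29.207 mm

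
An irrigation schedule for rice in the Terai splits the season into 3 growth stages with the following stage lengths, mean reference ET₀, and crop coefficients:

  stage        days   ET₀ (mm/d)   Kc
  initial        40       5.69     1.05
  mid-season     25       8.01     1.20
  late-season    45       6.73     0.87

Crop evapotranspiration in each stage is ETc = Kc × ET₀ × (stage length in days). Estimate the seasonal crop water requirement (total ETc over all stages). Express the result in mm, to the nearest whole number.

743 mm

initial: 1.05 × 5.69 × 40 = 238.98 mm
mid-season: 1.20 × 8.01 × 25 = 240.30 mm
late-season: 0.87 × 6.73 × 45 = 263.48 mm
Seasonal total = 742.76 mm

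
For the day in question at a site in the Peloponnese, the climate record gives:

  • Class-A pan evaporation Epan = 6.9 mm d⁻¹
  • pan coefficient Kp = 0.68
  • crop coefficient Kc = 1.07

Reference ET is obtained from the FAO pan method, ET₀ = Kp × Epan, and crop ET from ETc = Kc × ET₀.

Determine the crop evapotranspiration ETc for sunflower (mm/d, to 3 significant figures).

ET₀ = 0.68 × 6.9 = 4.6920 mm/d
ETc = Kc × ET₀ = 1.07 × 4.6920 = 5.0204 mm/d

5.02 mm/d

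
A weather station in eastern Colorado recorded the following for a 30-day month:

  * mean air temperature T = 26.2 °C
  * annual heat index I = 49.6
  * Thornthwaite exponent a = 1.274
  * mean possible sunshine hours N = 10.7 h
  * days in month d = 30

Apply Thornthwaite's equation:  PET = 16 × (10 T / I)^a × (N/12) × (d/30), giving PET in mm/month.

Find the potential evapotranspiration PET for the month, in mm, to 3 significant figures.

10T/I = 10 × 26.2 / 49.6 = 5.2823
(10T/I)^a = 5.2823^1.274 = 8.3344
Uncorrected PET = 16 × 8.3344 = 133.350 mm
Correction = (N/12)(d/30) = (10.7/12)(30/30) = 0.8917
PET = 133.350 × 0.8917 = 118.908 mm/month

119 mm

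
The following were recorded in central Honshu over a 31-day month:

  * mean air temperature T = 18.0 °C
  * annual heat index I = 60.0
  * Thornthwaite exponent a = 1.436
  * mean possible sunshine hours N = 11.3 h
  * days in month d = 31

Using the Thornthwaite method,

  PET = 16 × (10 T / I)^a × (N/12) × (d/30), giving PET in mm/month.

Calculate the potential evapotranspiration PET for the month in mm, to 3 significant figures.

10T/I = 10 × 18.0 / 60.0 = 3.0000
(10T/I)^a = 3.0000^1.436 = 4.8434
Uncorrected PET = 16 × 4.8434 = 77.494 mm
Correction = (N/12)(d/30) = (11.3/12)(31/30) = 0.9731
PET = 77.494 × 0.9731 = 75.409 mm/month

75.4 mm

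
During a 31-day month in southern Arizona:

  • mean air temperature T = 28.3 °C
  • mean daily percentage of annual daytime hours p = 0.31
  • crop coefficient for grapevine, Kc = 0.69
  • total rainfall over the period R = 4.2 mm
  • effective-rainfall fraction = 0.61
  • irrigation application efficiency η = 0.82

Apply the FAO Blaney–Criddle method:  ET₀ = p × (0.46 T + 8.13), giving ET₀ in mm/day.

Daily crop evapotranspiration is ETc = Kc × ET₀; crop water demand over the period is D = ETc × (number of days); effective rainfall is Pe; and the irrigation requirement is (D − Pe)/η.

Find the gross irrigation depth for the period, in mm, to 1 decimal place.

ET₀ = 0.31 × (0.46 × 28.3 + 8.13) = 0.31 × 21.148 = 6.5559 mm/d
ETc = Kc × ET₀ = 0.69 × 6.5559 = 4.5236 mm/d
Crop demand D = ETc × 31 d = 4.5236 × 31 = 140.232 mm
Pe = 0.61 × 4.2 = 2.562 mm
D − Pe = 140.232 − 2.562 = 137.670 mm
Gross irrigation = 137.670 / 0.82 = 167.890 mm

167.9 mm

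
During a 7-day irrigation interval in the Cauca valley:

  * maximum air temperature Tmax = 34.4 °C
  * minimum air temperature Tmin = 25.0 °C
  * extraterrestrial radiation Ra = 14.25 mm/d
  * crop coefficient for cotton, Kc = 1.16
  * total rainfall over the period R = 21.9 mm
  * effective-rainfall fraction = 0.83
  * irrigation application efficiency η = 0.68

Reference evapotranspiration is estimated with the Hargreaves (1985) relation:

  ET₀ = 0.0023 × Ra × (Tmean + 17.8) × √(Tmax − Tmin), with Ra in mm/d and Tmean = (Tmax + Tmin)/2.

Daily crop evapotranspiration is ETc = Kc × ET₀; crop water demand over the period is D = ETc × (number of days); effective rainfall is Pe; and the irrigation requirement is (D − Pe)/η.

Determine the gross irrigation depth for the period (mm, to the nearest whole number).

Tmean = (34.4 + 25.0)/2 = 29.70 °C
ET₀ = 0.0023 × 14.25 × (29.70 + 17.8) × √9.4 = 0.0023 × 14.25 × 47.50 × 3.0659 = 4.7730 mm/d
ETc = Kc × ET₀ = 1.16 × 4.7730 = 5.5367 mm/d
Crop demand D = ETc × 7 d = 5.5367 × 7 = 38.757 mm
Pe = 0.83 × 21.9 = 18.177 mm
D − Pe = 38.757 − 18.177 = 20.580 mm
Gross irrigation = 20.580 / 0.68 = 30.265 mm

30 mm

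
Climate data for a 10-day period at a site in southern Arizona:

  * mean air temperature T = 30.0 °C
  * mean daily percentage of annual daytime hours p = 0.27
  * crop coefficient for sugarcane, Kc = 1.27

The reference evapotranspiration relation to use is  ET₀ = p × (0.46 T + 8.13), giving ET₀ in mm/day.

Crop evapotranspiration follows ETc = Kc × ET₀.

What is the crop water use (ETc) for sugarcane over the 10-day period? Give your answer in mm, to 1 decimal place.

75.2 mm

ET₀ = 0.27 × (0.46 × 30.0 + 8.13) = 0.27 × 21.930 = 5.9211 mm/d
ETc = Kc × ET₀ = 1.27 × 5.9211 = 7.5198 mm/d
Over 10 days: 7.5198 × 10 = 75.198 mm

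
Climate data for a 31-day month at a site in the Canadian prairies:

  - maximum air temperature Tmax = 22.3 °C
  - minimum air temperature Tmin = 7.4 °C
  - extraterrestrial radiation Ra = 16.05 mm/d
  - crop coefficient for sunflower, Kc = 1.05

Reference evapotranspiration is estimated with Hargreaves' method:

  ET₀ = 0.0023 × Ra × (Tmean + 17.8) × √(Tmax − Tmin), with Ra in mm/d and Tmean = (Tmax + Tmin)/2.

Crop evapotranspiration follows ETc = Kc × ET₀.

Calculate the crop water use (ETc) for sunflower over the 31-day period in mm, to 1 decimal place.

Tmean = (22.3 + 7.4)/2 = 14.85 °C
ET₀ = 0.0023 × 16.05 × (14.85 + 17.8) × √14.9 = 0.0023 × 16.05 × 32.65 × 3.8601 = 4.6525 mm/d
ETc = Kc × ET₀ = 1.05 × 4.6525 = 4.8851 mm/d
Over 31 days: 4.8851 × 31 = 151.438 mm

151.4 mm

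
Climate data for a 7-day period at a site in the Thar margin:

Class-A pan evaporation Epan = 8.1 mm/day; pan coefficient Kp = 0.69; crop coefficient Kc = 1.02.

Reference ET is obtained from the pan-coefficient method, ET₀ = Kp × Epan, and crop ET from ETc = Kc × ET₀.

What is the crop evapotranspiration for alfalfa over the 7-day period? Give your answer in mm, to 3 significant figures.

39.9 mm

ET₀ = 0.69 × 8.1 = 5.5890 mm/d
ETc = Kc × ET₀ = 1.02 × 5.5890 = 5.7008 mm/d
Over 7 days: 5.7008 × 7 = 39.906 mm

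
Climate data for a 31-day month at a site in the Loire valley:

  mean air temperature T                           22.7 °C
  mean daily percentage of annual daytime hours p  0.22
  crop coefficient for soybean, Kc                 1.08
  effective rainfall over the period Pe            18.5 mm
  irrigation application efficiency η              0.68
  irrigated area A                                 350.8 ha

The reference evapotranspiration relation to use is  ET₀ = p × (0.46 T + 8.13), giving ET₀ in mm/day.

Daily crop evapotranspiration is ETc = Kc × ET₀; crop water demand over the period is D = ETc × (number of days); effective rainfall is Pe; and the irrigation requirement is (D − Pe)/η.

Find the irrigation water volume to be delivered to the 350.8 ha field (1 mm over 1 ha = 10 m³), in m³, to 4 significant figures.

ET₀ = 0.22 × (0.46 × 22.7 + 8.13) = 0.22 × 18.572 = 4.0858 mm/d
ETc = Kc × ET₀ = 1.08 × 4.0858 = 4.4127 mm/d
Crop demand D = ETc × 31 d = 4.4127 × 31 = 136.794 mm
D − Pe = 136.794 − 18.5 = 118.294 mm
Gross irrigation = 118.294 / 0.68 = 173.962 mm
Volume = 173.962 mm × 350.8 ha × 10 = 610258.7 m³

610300 m³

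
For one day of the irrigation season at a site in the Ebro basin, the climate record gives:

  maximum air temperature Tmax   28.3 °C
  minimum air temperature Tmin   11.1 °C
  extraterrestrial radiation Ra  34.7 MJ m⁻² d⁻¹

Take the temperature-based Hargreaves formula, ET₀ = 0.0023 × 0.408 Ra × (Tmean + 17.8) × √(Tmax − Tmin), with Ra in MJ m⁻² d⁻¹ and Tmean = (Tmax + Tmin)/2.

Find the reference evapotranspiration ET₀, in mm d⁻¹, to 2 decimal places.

5.06 mm d⁻¹

Tmean = (28.3 + 11.1)/2 = 19.70 °C
0.408 Ra = 0.408 × 34.7 = 14.1576 mm/d equivalent
ET₀ = 0.0023 × 14.1576 × (19.70 + 17.8) × √17.2 = 0.0023 × 14.1576 × 37.50 × 4.1473 = 5.0642 mm/d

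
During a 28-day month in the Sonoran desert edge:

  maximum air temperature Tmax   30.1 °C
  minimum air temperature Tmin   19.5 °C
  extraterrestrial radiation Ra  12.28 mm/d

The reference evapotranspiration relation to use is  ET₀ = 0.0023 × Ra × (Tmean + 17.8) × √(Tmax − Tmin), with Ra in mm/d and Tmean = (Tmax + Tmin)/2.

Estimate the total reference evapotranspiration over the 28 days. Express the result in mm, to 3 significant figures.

110 mm

Tmean = (30.1 + 19.5)/2 = 24.80 °C
ET₀ = 0.0023 × 12.28 × (24.80 + 17.8) × √10.6 = 0.0023 × 12.28 × 42.60 × 3.2558 = 3.9174 mm/d
Over 28 days: 3.9174 × 28 = 109.687 mm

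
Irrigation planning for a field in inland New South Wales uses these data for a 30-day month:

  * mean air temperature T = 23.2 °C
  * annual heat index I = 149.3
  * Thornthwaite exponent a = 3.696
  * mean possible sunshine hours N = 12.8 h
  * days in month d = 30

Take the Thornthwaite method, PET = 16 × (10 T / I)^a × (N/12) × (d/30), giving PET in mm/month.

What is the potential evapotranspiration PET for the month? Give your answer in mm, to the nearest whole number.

10T/I = 10 × 23.2 / 149.3 = 1.5539
(10T/I)^a = 1.5539^3.696 = 5.0992
Uncorrected PET = 16 × 5.0992 = 81.587 mm
Correction = (N/12)(d/30) = (12.8/12)(30/30) = 1.0667
PET = 81.587 × 1.0667 = 87.029 mm/month

87 mm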